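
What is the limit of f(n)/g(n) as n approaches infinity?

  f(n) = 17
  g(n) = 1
17

Since 17 and 1 have the same growth rate (O(1)),
the ratio converges to a constant: 17.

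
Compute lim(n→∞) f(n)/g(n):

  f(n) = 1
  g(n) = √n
0

Since 1 (O(1)) grows slower than √n (O(√n)),
the ratio f(n)/g(n) → 0 as n → ∞.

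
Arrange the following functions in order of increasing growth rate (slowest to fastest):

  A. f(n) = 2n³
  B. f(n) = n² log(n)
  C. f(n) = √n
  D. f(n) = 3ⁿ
C < B < A < D

Comparing growth rates:
C = √n is O(√n)
B = n² log(n) is O(n² log n)
A = 2n³ is O(n³)
D = 3ⁿ is O(3ⁿ)

Therefore, the order from slowest to fastest is: C < B < A < D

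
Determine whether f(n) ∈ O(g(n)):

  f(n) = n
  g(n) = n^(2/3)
False

f(n) = n is O(n), and g(n) = n^(2/3) is O(n^(2/3)).
Since O(n) grows faster than O(n^(2/3)), f(n) = O(g(n)) is false.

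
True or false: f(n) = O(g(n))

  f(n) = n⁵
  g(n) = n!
True

f(n) = n⁵ is O(n⁵), and g(n) = n! is O(n!).
Since O(n⁵) ⊆ O(n!) (f grows no faster than g), f(n) = O(g(n)) is true.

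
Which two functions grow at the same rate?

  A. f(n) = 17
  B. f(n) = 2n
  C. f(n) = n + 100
B and C

Examining each function:
  A. 17 is O(1)
  B. 2n is O(n)
  C. n + 100 is O(n)

Functions B and C both have the same complexity class.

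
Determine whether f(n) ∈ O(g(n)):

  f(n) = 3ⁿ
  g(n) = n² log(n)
False

f(n) = 3ⁿ is O(3ⁿ), and g(n) = n² log(n) is O(n² log n).
Since O(3ⁿ) grows faster than O(n² log n), f(n) = O(g(n)) is false.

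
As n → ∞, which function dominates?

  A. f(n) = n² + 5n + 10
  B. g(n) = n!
B

f(n) = n² + 5n + 10 is O(n²), while g(n) = n! is O(n!).
Since O(n!) grows faster than O(n²), g(n) dominates.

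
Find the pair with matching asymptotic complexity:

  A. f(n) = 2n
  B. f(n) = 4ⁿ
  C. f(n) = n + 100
A and C

Examining each function:
  A. 2n is O(n)
  B. 4ⁿ is O(4ⁿ)
  C. n + 100 is O(n)

Functions A and C both have the same complexity class.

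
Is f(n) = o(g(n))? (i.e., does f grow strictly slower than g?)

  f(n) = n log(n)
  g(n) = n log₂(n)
False

f(n) = n log(n) is O(n log n), and g(n) = n log₂(n) is O(n log n).
Since they have the same growth rate, f(n) = o(g(n)) is false.
(f = o(g) requires f to grow strictly slower, not equal.)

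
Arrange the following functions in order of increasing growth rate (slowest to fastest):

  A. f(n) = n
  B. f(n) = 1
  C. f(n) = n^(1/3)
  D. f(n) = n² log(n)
B < C < A < D

Comparing growth rates:
B = 1 is O(1)
C = n^(1/3) is O(n^(1/3))
A = n is O(n)
D = n² log(n) is O(n² log n)

Therefore, the order from slowest to fastest is: B < C < A < D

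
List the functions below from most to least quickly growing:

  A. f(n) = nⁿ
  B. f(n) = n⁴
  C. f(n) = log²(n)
A > B > C

Comparing growth rates:
A = nⁿ is O(nⁿ)
B = n⁴ is O(n⁴)
C = log²(n) is O(log² n)

Therefore, the order from fastest to slowest is: A > B > C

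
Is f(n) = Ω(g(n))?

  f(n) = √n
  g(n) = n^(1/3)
True

f(n) = √n is O(√n), and g(n) = n^(1/3) is O(n^(1/3)).
Since O(√n) grows at least as fast as O(n^(1/3)), f(n) = Ω(g(n)) is true.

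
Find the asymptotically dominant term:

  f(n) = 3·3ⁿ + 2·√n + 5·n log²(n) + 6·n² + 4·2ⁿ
3·3ⁿ

Looking at each term:
  - 3·3ⁿ is O(3ⁿ)
  - 2·√n is O(√n)
  - 5·n log²(n) is O(n log² n)
  - 6·n² is O(n²)
  - 4·2ⁿ is O(2ⁿ)

The term 3·3ⁿ (O(3ⁿ)) grows fastest and dominates all others.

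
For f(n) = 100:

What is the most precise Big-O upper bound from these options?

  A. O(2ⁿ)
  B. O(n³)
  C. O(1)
C

f(n) = 100 is O(1).
All listed options are valid Big-O bounds (upper bounds),
but O(1) is the tightest (smallest valid bound).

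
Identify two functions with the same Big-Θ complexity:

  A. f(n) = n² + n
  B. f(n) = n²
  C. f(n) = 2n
A and B

Examining each function:
  A. n² + n is O(n²)
  B. n² is O(n²)
  C. 2n is O(n)

Functions A and B both have the same complexity class.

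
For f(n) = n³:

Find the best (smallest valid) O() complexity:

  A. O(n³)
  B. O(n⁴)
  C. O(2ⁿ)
A

f(n) = n³ is O(n³).
All listed options are valid Big-O bounds (upper bounds),
but O(n³) is the tightest (smallest valid bound).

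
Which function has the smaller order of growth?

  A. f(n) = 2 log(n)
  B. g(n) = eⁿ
A

f(n) = 2 log(n) is O(log n), while g(n) = eⁿ is O(eⁿ).
Since O(log n) grows slower than O(eⁿ), f(n) is dominated.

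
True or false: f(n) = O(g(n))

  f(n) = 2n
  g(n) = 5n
True

f(n) = 2n and g(n) = 5n are both O(n).
Big-O permits equal growth rates (f ≤ c·g for some c), so f(n) = O(g(n)) is true.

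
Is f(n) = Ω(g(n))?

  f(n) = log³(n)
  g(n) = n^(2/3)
False

f(n) = log³(n) is O(log³ n), and g(n) = n^(2/3) is O(n^(2/3)).
Since O(log³ n) grows slower than O(n^(2/3)), f(n) = Ω(g(n)) is false.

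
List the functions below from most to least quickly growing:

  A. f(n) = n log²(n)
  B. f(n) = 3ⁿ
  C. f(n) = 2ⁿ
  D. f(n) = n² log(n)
B > C > D > A

Comparing growth rates:
B = 3ⁿ is O(3ⁿ)
C = 2ⁿ is O(2ⁿ)
D = n² log(n) is O(n² log n)
A = n log²(n) is O(n log² n)

Therefore, the order from fastest to slowest is: B > C > D > A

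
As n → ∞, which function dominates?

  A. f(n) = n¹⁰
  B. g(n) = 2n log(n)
A

f(n) = n¹⁰ is O(n¹⁰), while g(n) = 2n log(n) is O(n log n).
Since O(n¹⁰) grows faster than O(n log n), f(n) dominates.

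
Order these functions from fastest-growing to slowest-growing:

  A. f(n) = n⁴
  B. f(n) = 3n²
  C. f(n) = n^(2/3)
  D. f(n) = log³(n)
A > B > C > D

Comparing growth rates:
A = n⁴ is O(n⁴)
B = 3n² is O(n²)
C = n^(2/3) is O(n^(2/3))
D = log³(n) is O(log³ n)

Therefore, the order from fastest to slowest is: A > B > C > D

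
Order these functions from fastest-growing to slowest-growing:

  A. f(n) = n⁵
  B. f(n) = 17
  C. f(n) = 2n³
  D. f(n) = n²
A > C > D > B

Comparing growth rates:
A = n⁵ is O(n⁵)
C = 2n³ is O(n³)
D = n² is O(n²)
B = 17 is O(1)

Therefore, the order from fastest to slowest is: A > C > D > B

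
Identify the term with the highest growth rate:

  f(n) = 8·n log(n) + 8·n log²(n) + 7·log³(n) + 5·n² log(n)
5·n² log(n)

Looking at each term:
  - 8·n log(n) is O(n log n)
  - 8·n log²(n) is O(n log² n)
  - 7·log³(n) is O(log³ n)
  - 5·n² log(n) is O(n² log n)

The term 5·n² log(n) (O(n² log n)) grows fastest and dominates all others.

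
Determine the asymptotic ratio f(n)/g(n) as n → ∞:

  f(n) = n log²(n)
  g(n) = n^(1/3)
∞

Since n log²(n) (O(n log² n)) grows faster than n^(1/3) (O(n^(1/3))),
the ratio f(n)/g(n) → ∞ as n → ∞.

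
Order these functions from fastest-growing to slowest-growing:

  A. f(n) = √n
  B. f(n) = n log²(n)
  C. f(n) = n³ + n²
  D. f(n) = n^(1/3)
C > B > A > D

Comparing growth rates:
C = n³ + n² is O(n³)
B = n log²(n) is O(n log² n)
A = √n is O(√n)
D = n^(1/3) is O(n^(1/3))

Therefore, the order from fastest to slowest is: C > B > A > D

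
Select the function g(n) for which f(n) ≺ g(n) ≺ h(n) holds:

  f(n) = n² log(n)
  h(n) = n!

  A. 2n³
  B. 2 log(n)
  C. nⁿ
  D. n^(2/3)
A

We need g(n) with n² log(n) = o(g(n)) and g(n) = o(n!), i.e. O(n² log n) ≺ g ≺ O(n!).
Check each option:
  A. 2n³ — O(n³) is strictly between O(n² log n) and O(n!) ✓
  B. 2 log(n) — O(log n) does not grow strictly faster than f(n)
  C. nⁿ — O(nⁿ) does not grow strictly slower than h(n)
  D. n^(2/3) — O(n^(2/3)) does not grow strictly faster than f(n)

Only option A (2n³) lies strictly between.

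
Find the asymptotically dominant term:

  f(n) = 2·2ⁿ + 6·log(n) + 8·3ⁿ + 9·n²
8·3ⁿ

Looking at each term:
  - 2·2ⁿ is O(2ⁿ)
  - 6·log(n) is O(log n)
  - 8·3ⁿ is O(3ⁿ)
  - 9·n² is O(n²)

The term 8·3ⁿ (O(3ⁿ)) grows fastest and dominates all others.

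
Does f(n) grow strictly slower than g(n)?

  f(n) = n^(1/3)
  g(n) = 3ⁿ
True

f(n) = n^(1/3) is O(n^(1/3)), and g(n) = 3ⁿ is O(3ⁿ).
Since O(n^(1/3)) grows strictly slower than O(3ⁿ), f(n) = o(g(n)) is true.
This means lim(n→∞) f(n)/g(n) = 0.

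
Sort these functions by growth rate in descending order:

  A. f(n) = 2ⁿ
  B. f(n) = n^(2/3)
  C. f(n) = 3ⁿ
C > A > B

Comparing growth rates:
C = 3ⁿ is O(3ⁿ)
A = 2ⁿ is O(2ⁿ)
B = n^(2/3) is O(n^(2/3))

Therefore, the order from fastest to slowest is: C > A > B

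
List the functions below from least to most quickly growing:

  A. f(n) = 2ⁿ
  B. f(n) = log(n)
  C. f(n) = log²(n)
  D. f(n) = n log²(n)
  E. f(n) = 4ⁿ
B < C < D < A < E

Comparing growth rates:
B = log(n) is O(log n)
C = log²(n) is O(log² n)
D = n log²(n) is O(n log² n)
A = 2ⁿ is O(2ⁿ)
E = 4ⁿ is O(4ⁿ)

Therefore, the order from slowest to fastest is: B < C < D < A < E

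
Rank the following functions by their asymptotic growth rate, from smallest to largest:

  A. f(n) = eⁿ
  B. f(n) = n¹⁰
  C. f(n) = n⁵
C < B < A

Comparing growth rates:
C = n⁵ is O(n⁵)
B = n¹⁰ is O(n¹⁰)
A = eⁿ is O(eⁿ)

Therefore, the order from slowest to fastest is: C < B < A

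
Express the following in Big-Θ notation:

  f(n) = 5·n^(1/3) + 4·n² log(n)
Θ(n² log n)

Order the terms by growth rate: 5·n^(1/3) ≺ 4·n² log(n).
The fastest-growing term 4·n² log(n) dominates as n → ∞; dropping its constant factor gives Θ(n² log n).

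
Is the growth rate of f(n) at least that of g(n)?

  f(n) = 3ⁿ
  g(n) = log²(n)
True

f(n) = 3ⁿ is O(3ⁿ), and g(n) = log²(n) is O(log² n).
Since O(3ⁿ) grows at least as fast as O(log² n), f(n) = Ω(g(n)) is true.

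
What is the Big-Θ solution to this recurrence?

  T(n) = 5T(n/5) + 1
Θ(n)

Master Theorem: a = 5, b = 5, f(n) = 1.
Compute the critical exponent d = log₅(5) = 1.
Compare f(n) = Θ(1) against n^d:
  k = 0 < d = 1, so f(n) = O(n^(d-ε)) — Case 1.
  The recursion cost dominates: T(n) = Θ(n^d) = Θ(n).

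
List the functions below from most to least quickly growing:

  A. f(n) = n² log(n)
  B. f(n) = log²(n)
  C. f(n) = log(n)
A > B > C

Comparing growth rates:
A = n² log(n) is O(n² log n)
B = log²(n) is O(log² n)
C = log(n) is O(log n)

Therefore, the order from fastest to slowest is: A > B > C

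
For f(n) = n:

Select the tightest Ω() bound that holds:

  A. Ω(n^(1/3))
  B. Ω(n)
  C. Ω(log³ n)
B

f(n) = n is Ω(n).
All listed options are valid Big-Ω bounds (lower bounds),
but Ω(n) is the tightest (largest valid bound).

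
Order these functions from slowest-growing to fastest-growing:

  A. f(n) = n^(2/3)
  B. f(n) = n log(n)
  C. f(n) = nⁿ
A < B < C

Comparing growth rates:
A = n^(2/3) is O(n^(2/3))
B = n log(n) is O(n log n)
C = nⁿ is O(nⁿ)

Therefore, the order from slowest to fastest is: A < B < C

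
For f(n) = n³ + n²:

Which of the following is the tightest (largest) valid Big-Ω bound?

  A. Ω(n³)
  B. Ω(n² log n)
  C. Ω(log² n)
A

f(n) = n³ + n² is Ω(n³).
All listed options are valid Big-Ω bounds (lower bounds),
but Ω(n³) is the tightest (largest valid bound).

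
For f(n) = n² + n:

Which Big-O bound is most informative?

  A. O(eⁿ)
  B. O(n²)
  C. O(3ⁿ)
B

f(n) = n² + n is O(n²).
All listed options are valid Big-O bounds (upper bounds),
but O(n²) is the tightest (smallest valid bound).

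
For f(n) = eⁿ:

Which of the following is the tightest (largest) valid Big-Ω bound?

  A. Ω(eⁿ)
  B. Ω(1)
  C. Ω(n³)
A

f(n) = eⁿ is Ω(eⁿ).
All listed options are valid Big-Ω bounds (lower bounds),
but Ω(eⁿ) is the tightest (largest valid bound).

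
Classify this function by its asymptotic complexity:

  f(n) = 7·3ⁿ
O(3ⁿ)

The dominant term in 7·3ⁿ is 7·3ⁿ, which is Θ(3ⁿ).
Constants are absorbed, so the tightest bound is O(3ⁿ).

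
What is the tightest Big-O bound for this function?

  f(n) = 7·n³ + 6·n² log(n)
O(n³)

The dominant term in 7·n³ + 6·n² log(n) is 7·n³, which is Θ(n³).
Lower-order terms (6·n² log(n)) are asymptotically negligible.
Constants are absorbed, so the tightest bound is O(n³).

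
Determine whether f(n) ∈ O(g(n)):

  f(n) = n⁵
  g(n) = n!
True

f(n) = n⁵ is O(n⁵), and g(n) = n! is O(n!).
Since O(n⁵) ⊆ O(n!) (f grows no faster than g), f(n) = O(g(n)) is true.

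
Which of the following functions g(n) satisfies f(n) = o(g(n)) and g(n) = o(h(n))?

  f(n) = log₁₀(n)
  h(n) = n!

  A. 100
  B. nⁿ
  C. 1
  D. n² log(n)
D

We need g(n) with log₁₀(n) = o(g(n)) and g(n) = o(n!), i.e. O(log n) ≺ g ≺ O(n!).
Check each option:
  A. 100 — O(1) does not grow strictly faster than f(n)
  B. nⁿ — O(nⁿ) does not grow strictly slower than h(n)
  C. 1 — O(1) does not grow strictly faster than f(n)
  D. n² log(n) — O(n² log n) is strictly between O(log n) and O(n!) ✓

Only option D (n² log(n)) lies strictly between.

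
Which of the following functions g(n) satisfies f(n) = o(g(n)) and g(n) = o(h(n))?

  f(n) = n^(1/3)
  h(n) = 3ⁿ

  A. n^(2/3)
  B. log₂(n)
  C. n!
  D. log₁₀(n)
A

We need g(n) with n^(1/3) = o(g(n)) and g(n) = o(3ⁿ), i.e. O(n^(1/3)) ≺ g ≺ O(3ⁿ).
Check each option:
  A. n^(2/3) — O(n^(2/3)) is strictly between O(n^(1/3)) and O(3ⁿ) ✓
  B. log₂(n) — O(log n) does not grow strictly faster than f(n)
  C. n! — O(n!) does not grow strictly slower than h(n)
  D. log₁₀(n) — O(log n) does not grow strictly faster than f(n)

Only option A (n^(2/3)) lies strictly between.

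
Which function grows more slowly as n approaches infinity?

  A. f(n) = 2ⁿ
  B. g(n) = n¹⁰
B

f(n) = 2ⁿ is O(2ⁿ), while g(n) = n¹⁰ is O(n¹⁰).
Since O(n¹⁰) grows slower than O(2ⁿ), g(n) is dominated.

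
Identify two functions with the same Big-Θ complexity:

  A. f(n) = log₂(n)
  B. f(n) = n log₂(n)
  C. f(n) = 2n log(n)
B and C

Examining each function:
  A. log₂(n) is O(log n)
  B. n log₂(n) is O(n log n)
  C. 2n log(n) is O(n log n)

Functions B and C both have the same complexity class.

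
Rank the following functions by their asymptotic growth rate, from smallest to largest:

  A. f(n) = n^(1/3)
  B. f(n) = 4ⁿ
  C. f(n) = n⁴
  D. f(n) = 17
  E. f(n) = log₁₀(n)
D < E < A < C < B

Comparing growth rates:
D = 17 is O(1)
E = log₁₀(n) is O(log n)
A = n^(1/3) is O(n^(1/3))
C = n⁴ is O(n⁴)
B = 4ⁿ is O(4ⁿ)

Therefore, the order from slowest to fastest is: D < E < A < C < B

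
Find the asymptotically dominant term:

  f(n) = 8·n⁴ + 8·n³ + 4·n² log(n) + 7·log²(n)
8·n⁴

Looking at each term:
  - 8·n⁴ is O(n⁴)
  - 8·n³ is O(n³)
  - 4·n² log(n) is O(n² log n)
  - 7·log²(n) is O(log² n)

The term 8·n⁴ (O(n⁴)) grows fastest and dominates all others.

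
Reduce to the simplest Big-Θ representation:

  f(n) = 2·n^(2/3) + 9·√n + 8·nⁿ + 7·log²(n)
Θ(nⁿ)

Order the terms by growth rate: 7·log²(n) ≺ 9·√n ≺ 2·n^(2/3) ≺ 8·nⁿ.
The fastest-growing term 8·nⁿ dominates as n → ∞; dropping its constant factor gives Θ(nⁿ).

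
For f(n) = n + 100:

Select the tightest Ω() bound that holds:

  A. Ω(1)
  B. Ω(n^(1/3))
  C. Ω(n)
C

f(n) = n + 100 is Ω(n).
All listed options are valid Big-Ω bounds (lower bounds),
but Ω(n) is the tightest (largest valid bound).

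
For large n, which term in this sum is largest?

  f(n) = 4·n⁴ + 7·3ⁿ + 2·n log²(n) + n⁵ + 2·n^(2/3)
7·3ⁿ

Looking at each term:
  - 4·n⁴ is O(n⁴)
  - 7·3ⁿ is O(3ⁿ)
  - 2·n log²(n) is O(n log² n)
  - n⁵ is O(n⁵)
  - 2·n^(2/3) is O(n^(2/3))

The term 7·3ⁿ (O(3ⁿ)) grows fastest and dominates all others.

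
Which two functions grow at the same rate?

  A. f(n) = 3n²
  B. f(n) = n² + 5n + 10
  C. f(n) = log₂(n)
A and B

Examining each function:
  A. 3n² is O(n²)
  B. n² + 5n + 10 is O(n²)
  C. log₂(n) is O(log n)

Functions A and B both have the same complexity class.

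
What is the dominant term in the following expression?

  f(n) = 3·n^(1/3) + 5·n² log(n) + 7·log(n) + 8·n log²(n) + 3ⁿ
3ⁿ

Looking at each term:
  - 3·n^(1/3) is O(n^(1/3))
  - 5·n² log(n) is O(n² log n)
  - 7·log(n) is O(log n)
  - 8·n log²(n) is O(n log² n)
  - 3ⁿ is O(3ⁿ)

The term 3ⁿ (O(3ⁿ)) grows fastest and dominates all others.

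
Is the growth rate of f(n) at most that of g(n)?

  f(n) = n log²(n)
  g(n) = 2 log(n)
False

f(n) = n log²(n) is O(n log² n), and g(n) = 2 log(n) is O(log n).
Since O(n log² n) grows faster than O(log n), f(n) = O(g(n)) is false.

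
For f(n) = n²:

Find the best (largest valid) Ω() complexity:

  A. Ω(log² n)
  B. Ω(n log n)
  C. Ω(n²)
C

f(n) = n² is Ω(n²).
All listed options are valid Big-Ω bounds (lower bounds),
but Ω(n²) is the tightest (largest valid bound).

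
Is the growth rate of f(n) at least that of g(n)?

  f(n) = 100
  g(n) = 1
True

f(n) = 100 and g(n) = 1 are both O(1).
Big-Ω permits equal growth rates (f ≥ c·g for some c > 0), so f(n) = Ω(g(n)) is true.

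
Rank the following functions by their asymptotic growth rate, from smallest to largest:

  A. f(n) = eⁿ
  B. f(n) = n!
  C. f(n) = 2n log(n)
C < A < B

Comparing growth rates:
C = 2n log(n) is O(n log n)
A = eⁿ is O(eⁿ)
B = n! is O(n!)

Therefore, the order from slowest to fastest is: C < A < B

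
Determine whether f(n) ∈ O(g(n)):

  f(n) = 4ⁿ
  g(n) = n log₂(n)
False

f(n) = 4ⁿ is O(4ⁿ), and g(n) = n log₂(n) is O(n log n).
Since O(4ⁿ) grows faster than O(n log n), f(n) = O(g(n)) is false.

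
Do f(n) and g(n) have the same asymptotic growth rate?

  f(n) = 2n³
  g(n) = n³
True

f(n) = 2n³ and g(n) = n³ are both O(n³).
Since they have the same asymptotic growth rate, f(n) = Θ(g(n)) is true.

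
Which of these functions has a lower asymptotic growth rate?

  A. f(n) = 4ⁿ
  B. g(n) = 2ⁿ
B

f(n) = 4ⁿ is O(4ⁿ), while g(n) = 2ⁿ is O(2ⁿ).
Since O(2ⁿ) grows slower than O(4ⁿ), g(n) is dominated.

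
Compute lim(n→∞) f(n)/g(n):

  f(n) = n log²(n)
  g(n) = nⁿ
0

Since n log²(n) (O(n log² n)) grows slower than nⁿ (O(nⁿ)),
the ratio f(n)/g(n) → 0 as n → ∞.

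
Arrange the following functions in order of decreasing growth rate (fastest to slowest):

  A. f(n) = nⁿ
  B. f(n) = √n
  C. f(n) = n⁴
A > C > B

Comparing growth rates:
A = nⁿ is O(nⁿ)
C = n⁴ is O(n⁴)
B = √n is O(√n)

Therefore, the order from fastest to slowest is: A > C > B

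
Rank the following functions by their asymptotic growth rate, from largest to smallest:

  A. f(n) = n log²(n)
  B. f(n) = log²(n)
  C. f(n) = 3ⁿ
C > A > B

Comparing growth rates:
C = 3ⁿ is O(3ⁿ)
A = n log²(n) is O(n log² n)
B = log²(n) is O(log² n)

Therefore, the order from fastest to slowest is: C > A > B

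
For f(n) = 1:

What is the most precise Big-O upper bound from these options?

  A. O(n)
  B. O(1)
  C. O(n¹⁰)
B

f(n) = 1 is O(1).
All listed options are valid Big-O bounds (upper bounds),
but O(1) is the tightest (smallest valid bound).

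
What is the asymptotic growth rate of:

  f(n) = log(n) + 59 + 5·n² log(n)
Θ(n² log n)

Order the terms by growth rate: 59 ≺ log(n) ≺ 5·n² log(n).
The fastest-growing term 5·n² log(n) dominates as n → ∞; dropping its constant factor gives Θ(n² log n).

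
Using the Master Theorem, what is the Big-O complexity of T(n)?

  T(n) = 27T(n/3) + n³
Θ(n³ log n)

Master Theorem: a = 27, b = 3, f(n) = n³.
Compute the critical exponent d = log₃(27) = 3.
Compare f(n) = Θ(n³) against n^d:
  k = 3 = d, so f(n) = Θ(n^d) — Case 2.
  Work is balanced across levels: T(n) = Θ(n^d log n) = Θ(n³ log n).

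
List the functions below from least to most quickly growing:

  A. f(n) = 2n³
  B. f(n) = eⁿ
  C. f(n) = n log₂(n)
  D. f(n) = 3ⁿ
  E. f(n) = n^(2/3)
E < C < A < B < D

Comparing growth rates:
E = n^(2/3) is O(n^(2/3))
C = n log₂(n) is O(n log n)
A = 2n³ is O(n³)
B = eⁿ is O(eⁿ)
D = 3ⁿ is O(3ⁿ)

Therefore, the order from slowest to fastest is: E < C < A < B < D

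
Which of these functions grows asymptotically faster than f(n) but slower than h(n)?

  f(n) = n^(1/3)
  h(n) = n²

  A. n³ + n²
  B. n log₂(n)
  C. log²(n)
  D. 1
B

We need g(n) with n^(1/3) = o(g(n)) and g(n) = o(n²), i.e. O(n^(1/3)) ≺ g ≺ O(n²).
Check each option:
  A. n³ + n² — O(n³) does not grow strictly slower than h(n)
  B. n log₂(n) — O(n log n) is strictly between O(n^(1/3)) and O(n²) ✓
  C. log²(n) — O(log² n) does not grow strictly faster than f(n)
  D. 1 — O(1) does not grow strictly faster than f(n)

Only option B (n log₂(n)) lies strictly between.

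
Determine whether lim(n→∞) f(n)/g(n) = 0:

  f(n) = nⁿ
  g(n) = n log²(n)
False

f(n) = nⁿ is O(nⁿ), and g(n) = n log²(n) is O(n log² n).
Since O(nⁿ) grows faster than or equal to O(n log² n), f(n) = o(g(n)) is false.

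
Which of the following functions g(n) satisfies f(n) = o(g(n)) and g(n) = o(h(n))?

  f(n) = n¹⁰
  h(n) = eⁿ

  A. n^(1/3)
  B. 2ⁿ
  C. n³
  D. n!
B

We need g(n) with n¹⁰ = o(g(n)) and g(n) = o(eⁿ), i.e. O(n¹⁰) ≺ g ≺ O(eⁿ).
Check each option:
  A. n^(1/3) — O(n^(1/3)) does not grow strictly faster than f(n)
  B. 2ⁿ — O(2ⁿ) is strictly between O(n¹⁰) and O(eⁿ) ✓
  C. n³ — O(n³) does not grow strictly faster than f(n)
  D. n! — O(n!) does not grow strictly slower than h(n)

Only option B (2ⁿ) lies strictly between.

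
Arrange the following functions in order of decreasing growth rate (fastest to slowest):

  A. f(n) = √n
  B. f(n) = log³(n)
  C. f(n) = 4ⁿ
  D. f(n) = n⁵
C > D > A > B

Comparing growth rates:
C = 4ⁿ is O(4ⁿ)
D = n⁵ is O(n⁵)
A = √n is O(√n)
B = log³(n) is O(log³ n)

Therefore, the order from fastest to slowest is: C > D > A > B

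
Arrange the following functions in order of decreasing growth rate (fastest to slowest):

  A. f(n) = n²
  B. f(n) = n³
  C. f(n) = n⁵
C > B > A

Comparing growth rates:
C = n⁵ is O(n⁵)
B = n³ is O(n³)
A = n² is O(n²)

Therefore, the order from fastest to slowest is: C > B > A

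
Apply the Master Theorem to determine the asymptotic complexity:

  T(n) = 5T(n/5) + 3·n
Θ(n log n)

Master Theorem: a = 5, b = 5, f(n) = 3·n.
Compute the critical exponent d = log₅(5) = 1.
Compare f(n) = Θ(n) against n^d:
  k = 1 = d, so f(n) = Θ(n^d) — Case 2.
  Work is balanced across levels: T(n) = Θ(n^d log n) = Θ(n log n).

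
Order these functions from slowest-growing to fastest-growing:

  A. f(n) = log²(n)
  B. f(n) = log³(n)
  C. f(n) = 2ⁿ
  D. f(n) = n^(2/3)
A < B < D < C

Comparing growth rates:
A = log²(n) is O(log² n)
B = log³(n) is O(log³ n)
D = n^(2/3) is O(n^(2/3))
C = 2ⁿ is O(2ⁿ)

Therefore, the order from slowest to fastest is: A < B < D < C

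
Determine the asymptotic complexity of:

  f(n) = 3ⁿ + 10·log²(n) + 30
O(3ⁿ)

The dominant term in 3ⁿ + 10·log²(n) + 30 is 3ⁿ, which is Θ(3ⁿ).
Lower-order terms (10·log²(n), 30) are asymptotically negligible.
Constants are absorbed, so the tightest bound is O(3ⁿ).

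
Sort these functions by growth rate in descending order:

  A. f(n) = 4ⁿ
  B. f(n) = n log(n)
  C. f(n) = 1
A > B > C

Comparing growth rates:
A = 4ⁿ is O(4ⁿ)
B = n log(n) is O(n log n)
C = 1 is O(1)

Therefore, the order from fastest to slowest is: A > B > C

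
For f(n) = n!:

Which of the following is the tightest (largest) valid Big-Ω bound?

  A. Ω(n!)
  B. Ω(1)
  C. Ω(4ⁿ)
A

f(n) = n! is Ω(n!).
All listed options are valid Big-Ω bounds (lower bounds),
but Ω(n!) is the tightest (largest valid bound).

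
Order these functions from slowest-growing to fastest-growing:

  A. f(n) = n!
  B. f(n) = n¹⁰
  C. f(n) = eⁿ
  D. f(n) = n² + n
D < B < C < A

Comparing growth rates:
D = n² + n is O(n²)
B = n¹⁰ is O(n¹⁰)
C = eⁿ is O(eⁿ)
A = n! is O(n!)

Therefore, the order from slowest to fastest is: D < B < C < A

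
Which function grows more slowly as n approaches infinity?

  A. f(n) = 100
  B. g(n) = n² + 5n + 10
A

f(n) = 100 is O(1), while g(n) = n² + 5n + 10 is O(n²).
Since O(1) grows slower than O(n²), f(n) is dominated.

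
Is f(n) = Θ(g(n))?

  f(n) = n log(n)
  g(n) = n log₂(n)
True

f(n) = n log(n) and g(n) = n log₂(n) are both O(n log n).
Since they have the same asymptotic growth rate, f(n) = Θ(g(n)) is true.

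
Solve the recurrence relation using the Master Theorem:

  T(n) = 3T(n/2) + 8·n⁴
Θ(n⁴)

Master Theorem: a = 3, b = 2, f(n) = 8·n⁴.
Compute the critical exponent d = log₂(3) = 1.585.
Compare f(n) = Θ(n⁴) against n^d:
  k = 4 > d = 1.585, so f(n) = Ω(n^(d+ε)) — Case 3.
  Regularity: a·(n/b)^4/n^4 = a/b^4 = 3/16 < 1 ✓.
  The top-level work dominates: T(n) = Θ(f(n)) = Θ(n⁴).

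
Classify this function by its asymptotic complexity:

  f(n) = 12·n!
O(n!)

The dominant term in 12·n! is 12·n!, which is Θ(n!).
Constants are absorbed, so the tightest bound is O(n!).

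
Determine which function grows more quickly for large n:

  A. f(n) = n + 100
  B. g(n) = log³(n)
A

f(n) = n + 100 is O(n), while g(n) = log³(n) is O(log³ n).
Since O(n) grows faster than O(log³ n), f(n) dominates.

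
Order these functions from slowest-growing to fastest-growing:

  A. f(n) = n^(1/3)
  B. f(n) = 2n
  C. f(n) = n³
A < B < C

Comparing growth rates:
A = n^(1/3) is O(n^(1/3))
B = 2n is O(n)
C = n³ is O(n³)

Therefore, the order from slowest to fastest is: A < B < C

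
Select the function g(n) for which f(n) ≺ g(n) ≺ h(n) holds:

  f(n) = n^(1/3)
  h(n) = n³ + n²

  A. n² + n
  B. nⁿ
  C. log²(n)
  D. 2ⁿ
A

We need g(n) with n^(1/3) = o(g(n)) and g(n) = o(n³ + n²), i.e. O(n^(1/3)) ≺ g ≺ O(n³).
Check each option:
  A. n² + n — O(n²) is strictly between O(n^(1/3)) and O(n³) ✓
  B. nⁿ — O(nⁿ) does not grow strictly slower than h(n)
  C. log²(n) — O(log² n) does not grow strictly faster than f(n)
  D. 2ⁿ — O(2ⁿ) does not grow strictly slower than h(n)

Only option A (n² + n) lies strictly between.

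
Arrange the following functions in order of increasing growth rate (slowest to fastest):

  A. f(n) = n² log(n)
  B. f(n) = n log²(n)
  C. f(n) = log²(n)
C < B < A

Comparing growth rates:
C = log²(n) is O(log² n)
B = n log²(n) is O(n log² n)
A = n² log(n) is O(n² log n)

Therefore, the order from slowest to fastest is: C < B < A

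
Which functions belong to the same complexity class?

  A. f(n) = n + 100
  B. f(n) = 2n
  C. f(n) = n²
A and B

Examining each function:
  A. n + 100 is O(n)
  B. 2n is O(n)
  C. n² is O(n²)

Functions A and B both have the same complexity class.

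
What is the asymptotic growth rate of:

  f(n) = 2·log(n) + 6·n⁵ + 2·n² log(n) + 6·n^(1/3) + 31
Θ(n⁵)

Order the terms by growth rate: 31 ≺ 2·log(n) ≺ 6·n^(1/3) ≺ 2·n² log(n) ≺ 6·n⁵.
The fastest-growing term 6·n⁵ dominates as n → ∞; dropping its constant factor gives Θ(n⁵).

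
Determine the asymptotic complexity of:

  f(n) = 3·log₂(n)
O(log n)

The dominant term in 3·log₂(n) is 3·log₂(n), which is Θ(log n).
Constants are absorbed, so the tightest bound is O(log n).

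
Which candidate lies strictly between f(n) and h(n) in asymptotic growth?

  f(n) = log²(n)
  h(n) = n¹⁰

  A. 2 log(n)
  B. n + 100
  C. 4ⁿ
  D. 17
B

We need g(n) with log²(n) = o(g(n)) and g(n) = o(n¹⁰), i.e. O(log² n) ≺ g ≺ O(n¹⁰).
Check each option:
  A. 2 log(n) — O(log n) does not grow strictly faster than f(n)
  B. n + 100 — O(n) is strictly between O(log² n) and O(n¹⁰) ✓
  C. 4ⁿ — O(4ⁿ) does not grow strictly slower than h(n)
  D. 17 — O(1) does not grow strictly faster than f(n)

Only option B (n + 100) lies strictly between.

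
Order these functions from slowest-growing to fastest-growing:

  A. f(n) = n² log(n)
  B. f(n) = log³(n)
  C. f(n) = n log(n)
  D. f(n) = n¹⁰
B < C < A < D

Comparing growth rates:
B = log³(n) is O(log³ n)
C = n log(n) is O(n log n)
A = n² log(n) is O(n² log n)
D = n¹⁰ is O(n¹⁰)

Therefore, the order from slowest to fastest is: B < C < A < D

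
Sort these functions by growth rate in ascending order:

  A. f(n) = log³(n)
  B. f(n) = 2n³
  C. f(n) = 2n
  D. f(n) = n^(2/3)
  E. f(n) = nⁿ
A < D < C < B < E

Comparing growth rates:
A = log³(n) is O(log³ n)
D = n^(2/3) is O(n^(2/3))
C = 2n is O(n)
B = 2n³ is O(n³)
E = nⁿ is O(nⁿ)

Therefore, the order from slowest to fastest is: A < D < C < B < E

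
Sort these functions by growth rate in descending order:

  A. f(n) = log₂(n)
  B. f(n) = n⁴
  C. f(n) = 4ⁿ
C > B > A

Comparing growth rates:
C = 4ⁿ is O(4ⁿ)
B = n⁴ is O(n⁴)
A = log₂(n) is O(log n)

Therefore, the order from fastest to slowest is: C > B > A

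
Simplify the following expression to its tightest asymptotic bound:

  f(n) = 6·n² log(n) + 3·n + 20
Θ(n² log n)

Order the terms by growth rate: 20 ≺ 3·n ≺ 6·n² log(n).
The fastest-growing term 6·n² log(n) dominates as n → ∞; dropping its constant factor gives Θ(n² log n).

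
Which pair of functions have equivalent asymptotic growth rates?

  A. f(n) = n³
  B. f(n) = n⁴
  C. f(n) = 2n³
A and C

Examining each function:
  A. n³ is O(n³)
  B. n⁴ is O(n⁴)
  C. 2n³ is O(n³)

Functions A and C both have the same complexity class.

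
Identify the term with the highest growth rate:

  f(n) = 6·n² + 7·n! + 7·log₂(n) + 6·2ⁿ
7·n!

Looking at each term:
  - 6·n² is O(n²)
  - 7·n! is O(n!)
  - 7·log₂(n) is O(log n)
  - 6·2ⁿ is O(2ⁿ)

The term 7·n! (O(n!)) grows fastest and dominates all others.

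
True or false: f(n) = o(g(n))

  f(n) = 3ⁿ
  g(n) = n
False

f(n) = 3ⁿ is O(3ⁿ), and g(n) = n is O(n).
Since O(3ⁿ) grows faster than or equal to O(n), f(n) = o(g(n)) is false.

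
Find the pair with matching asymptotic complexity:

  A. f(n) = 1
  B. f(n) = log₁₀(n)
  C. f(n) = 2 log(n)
B and C

Examining each function:
  A. 1 is O(1)
  B. log₁₀(n) is O(log n)
  C. 2 log(n) is O(log n)

Functions B and C both have the same complexity class.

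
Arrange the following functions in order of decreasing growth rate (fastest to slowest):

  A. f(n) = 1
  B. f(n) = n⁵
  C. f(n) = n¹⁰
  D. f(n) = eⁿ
D > C > B > A

Comparing growth rates:
D = eⁿ is O(eⁿ)
C = n¹⁰ is O(n¹⁰)
B = n⁵ is O(n⁵)
A = 1 is O(1)

Therefore, the order from fastest to slowest is: D > C > B > A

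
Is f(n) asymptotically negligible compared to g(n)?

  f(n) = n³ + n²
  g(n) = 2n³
False

f(n) = n³ + n² is O(n³), and g(n) = 2n³ is O(n³).
Since they have the same growth rate, f(n) = o(g(n)) is false.
(f = o(g) requires f to grow strictly slower, not equal.)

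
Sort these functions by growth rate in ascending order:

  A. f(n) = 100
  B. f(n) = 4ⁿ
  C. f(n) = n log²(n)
A < C < B

Comparing growth rates:
A = 100 is O(1)
C = n log²(n) is O(n log² n)
B = 4ⁿ is O(4ⁿ)

Therefore, the order from slowest to fastest is: A < C < B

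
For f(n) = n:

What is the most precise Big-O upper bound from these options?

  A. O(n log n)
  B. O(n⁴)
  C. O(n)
C

f(n) = n is O(n).
All listed options are valid Big-O bounds (upper bounds),
but O(n) is the tightest (smallest valid bound).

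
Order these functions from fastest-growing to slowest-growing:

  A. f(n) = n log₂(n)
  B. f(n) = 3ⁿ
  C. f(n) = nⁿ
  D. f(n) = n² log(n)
C > B > D > A

Comparing growth rates:
C = nⁿ is O(nⁿ)
B = 3ⁿ is O(3ⁿ)
D = n² log(n) is O(n² log n)
A = n log₂(n) is O(n log n)

Therefore, the order from fastest to slowest is: C > B > D > A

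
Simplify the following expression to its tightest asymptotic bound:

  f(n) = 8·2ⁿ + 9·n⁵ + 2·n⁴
Θ(2ⁿ)

Order the terms by growth rate: 2·n⁴ ≺ 9·n⁵ ≺ 8·2ⁿ.
The fastest-growing term 8·2ⁿ dominates as n → ∞; dropping its constant factor gives Θ(2ⁿ).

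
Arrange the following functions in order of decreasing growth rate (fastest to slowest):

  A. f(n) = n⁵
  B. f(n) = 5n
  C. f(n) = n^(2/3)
A > B > C

Comparing growth rates:
A = n⁵ is O(n⁵)
B = 5n is O(n)
C = n^(2/3) is O(n^(2/3))

Therefore, the order from fastest to slowest is: A > B > C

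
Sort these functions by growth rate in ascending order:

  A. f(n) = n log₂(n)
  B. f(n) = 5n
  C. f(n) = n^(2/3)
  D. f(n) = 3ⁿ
C < B < A < D

Comparing growth rates:
C = n^(2/3) is O(n^(2/3))
B = 5n is O(n)
A = n log₂(n) is O(n log n)
D = 3ⁿ is O(3ⁿ)

Therefore, the order from slowest to fastest is: C < B < A < D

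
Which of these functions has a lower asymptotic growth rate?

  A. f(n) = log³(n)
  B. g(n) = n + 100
A

f(n) = log³(n) is O(log³ n), while g(n) = n + 100 is O(n).
Since O(log³ n) grows slower than O(n), f(n) is dominated.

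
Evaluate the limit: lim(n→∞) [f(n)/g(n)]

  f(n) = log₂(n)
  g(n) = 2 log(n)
1/(2*log(2))

Since log₂(n) and 2 log(n) have the same growth rate (O(log n)),
the ratio converges to a constant: 1/(2*log(2)).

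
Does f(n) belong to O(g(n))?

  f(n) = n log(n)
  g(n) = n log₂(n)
True

f(n) = n log(n) and g(n) = n log₂(n) are both O(n log n).
Big-O permits equal growth rates (f ≤ c·g for some c), so f(n) = O(g(n)) is true.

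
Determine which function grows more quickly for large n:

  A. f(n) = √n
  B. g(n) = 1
A

f(n) = √n is O(√n), while g(n) = 1 is O(1).
Since O(√n) grows faster than O(1), f(n) dominates.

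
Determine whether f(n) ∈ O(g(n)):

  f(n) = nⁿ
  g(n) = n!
False

f(n) = nⁿ is O(nⁿ), and g(n) = n! is O(n!).
Since O(nⁿ) grows faster than O(n!), f(n) = O(g(n)) is false.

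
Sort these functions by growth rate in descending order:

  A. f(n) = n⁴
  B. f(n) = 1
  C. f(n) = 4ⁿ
C > A > B

Comparing growth rates:
C = 4ⁿ is O(4ⁿ)
A = n⁴ is O(n⁴)
B = 1 is O(1)

Therefore, the order from fastest to slowest is: C > A > B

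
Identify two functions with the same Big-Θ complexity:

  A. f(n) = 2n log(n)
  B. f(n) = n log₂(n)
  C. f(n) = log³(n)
A and B

Examining each function:
  A. 2n log(n) is O(n log n)
  B. n log₂(n) is O(n log n)
  C. log³(n) is O(log³ n)

Functions A and B both have the same complexity class.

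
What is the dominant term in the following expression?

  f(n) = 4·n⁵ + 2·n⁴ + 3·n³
4·n⁵

Looking at each term:
  - 4·n⁵ is O(n⁵)
  - 2·n⁴ is O(n⁴)
  - 3·n³ is O(n³)

The term 4·n⁵ (O(n⁵)) grows fastest and dominates all others.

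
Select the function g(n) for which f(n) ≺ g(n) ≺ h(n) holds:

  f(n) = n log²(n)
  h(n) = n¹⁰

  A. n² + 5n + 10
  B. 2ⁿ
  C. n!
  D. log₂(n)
A

We need g(n) with n log²(n) = o(g(n)) and g(n) = o(n¹⁰), i.e. O(n log² n) ≺ g ≺ O(n¹⁰).
Check each option:
  A. n² + 5n + 10 — O(n²) is strictly between O(n log² n) and O(n¹⁰) ✓
  B. 2ⁿ — O(2ⁿ) does not grow strictly slower than h(n)
  C. n! — O(n!) does not grow strictly slower than h(n)
  D. log₂(n) — O(log n) does not grow strictly faster than f(n)

Only option A (n² + 5n + 10) lies strictly between.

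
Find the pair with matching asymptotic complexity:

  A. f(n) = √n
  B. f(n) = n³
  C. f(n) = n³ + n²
B and C

Examining each function:
  A. √n is O(√n)
  B. n³ is O(n³)
  C. n³ + n² is O(n³)

Functions B and C both have the same complexity class.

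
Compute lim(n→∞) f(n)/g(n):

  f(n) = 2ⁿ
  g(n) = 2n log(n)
∞

Since 2ⁿ (O(2ⁿ)) grows faster than 2n log(n) (O(n log n)),
the ratio f(n)/g(n) → ∞ as n → ∞.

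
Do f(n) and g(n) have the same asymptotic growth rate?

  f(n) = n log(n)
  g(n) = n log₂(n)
True

f(n) = n log(n) and g(n) = n log₂(n) are both O(n log n).
Since they have the same asymptotic growth rate, f(n) = Θ(g(n)) is true.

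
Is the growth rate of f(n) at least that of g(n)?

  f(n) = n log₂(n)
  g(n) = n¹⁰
False

f(n) = n log₂(n) is O(n log n), and g(n) = n¹⁰ is O(n¹⁰).
Since O(n log n) grows slower than O(n¹⁰), f(n) = Ω(g(n)) is false.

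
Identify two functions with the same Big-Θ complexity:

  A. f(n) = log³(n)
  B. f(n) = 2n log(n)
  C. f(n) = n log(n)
B and C

Examining each function:
  A. log³(n) is O(log³ n)
  B. 2n log(n) is O(n log n)
  C. n log(n) is O(n log n)

Functions B and C both have the same complexity class.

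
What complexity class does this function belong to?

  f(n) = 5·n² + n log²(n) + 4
O(n²)

The dominant term in 5·n² + n log²(n) + 4 is 5·n², which is Θ(n²).
Lower-order terms (n log²(n), 4) are asymptotically negligible.
Constants are absorbed, so the tightest bound is O(n²).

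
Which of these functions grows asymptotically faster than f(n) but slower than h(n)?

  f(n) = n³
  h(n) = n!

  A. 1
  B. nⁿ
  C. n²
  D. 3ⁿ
D

We need g(n) with n³ = o(g(n)) and g(n) = o(n!), i.e. O(n³) ≺ g ≺ O(n!).
Check each option:
  A. 1 — O(1) does not grow strictly faster than f(n)
  B. nⁿ — O(nⁿ) does not grow strictly slower than h(n)
  C. n² — O(n²) does not grow strictly faster than f(n)
  D. 3ⁿ — O(3ⁿ) is strictly between O(n³) and O(n!) ✓

Only option D (3ⁿ) lies strictly between.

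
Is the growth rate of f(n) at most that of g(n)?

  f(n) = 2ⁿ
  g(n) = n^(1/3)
False

f(n) = 2ⁿ is O(2ⁿ), and g(n) = n^(1/3) is O(n^(1/3)).
Since O(2ⁿ) grows faster than O(n^(1/3)), f(n) = O(g(n)) is false.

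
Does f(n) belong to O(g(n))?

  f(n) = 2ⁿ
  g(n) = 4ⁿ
True

f(n) = 2ⁿ is O(2ⁿ), and g(n) = 4ⁿ is O(4ⁿ).
Since O(2ⁿ) ⊆ O(4ⁿ) (f grows no faster than g), f(n) = O(g(n)) is true.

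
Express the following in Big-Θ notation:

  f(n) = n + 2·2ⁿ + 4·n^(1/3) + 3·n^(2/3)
Θ(2ⁿ)

Order the terms by growth rate: 4·n^(1/3) ≺ 3·n^(2/3) ≺ n ≺ 2·2ⁿ.
The fastest-growing term 2·2ⁿ dominates as n → ∞; dropping its constant factor gives Θ(2ⁿ).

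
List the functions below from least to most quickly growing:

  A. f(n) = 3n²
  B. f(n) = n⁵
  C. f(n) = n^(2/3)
C < A < B

Comparing growth rates:
C = n^(2/3) is O(n^(2/3))
A = 3n² is O(n²)
B = n⁵ is O(n⁵)

Therefore, the order from slowest to fastest is: C < A < B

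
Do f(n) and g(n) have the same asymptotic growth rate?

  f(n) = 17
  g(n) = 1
True

f(n) = 17 and g(n) = 1 are both O(1).
Since they have the same asymptotic growth rate, f(n) = Θ(g(n)) is true.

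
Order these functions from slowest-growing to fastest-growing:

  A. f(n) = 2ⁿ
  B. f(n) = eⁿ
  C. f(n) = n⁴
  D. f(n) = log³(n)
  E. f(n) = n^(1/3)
D < E < C < A < B

Comparing growth rates:
D = log³(n) is O(log³ n)
E = n^(1/3) is O(n^(1/3))
C = n⁴ is O(n⁴)
A = 2ⁿ is O(2ⁿ)
B = eⁿ is O(eⁿ)

Therefore, the order from slowest to fastest is: D < E < C < A < B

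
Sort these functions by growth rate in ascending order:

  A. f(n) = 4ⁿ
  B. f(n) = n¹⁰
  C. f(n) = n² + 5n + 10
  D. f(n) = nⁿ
C < B < A < D

Comparing growth rates:
C = n² + 5n + 10 is O(n²)
B = n¹⁰ is O(n¹⁰)
A = 4ⁿ is O(4ⁿ)
D = nⁿ is O(nⁿ)

Therefore, the order from slowest to fastest is: C < B < A < D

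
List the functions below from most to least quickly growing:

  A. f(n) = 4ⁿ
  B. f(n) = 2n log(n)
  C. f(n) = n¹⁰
A > C > B

Comparing growth rates:
A = 4ⁿ is O(4ⁿ)
C = n¹⁰ is O(n¹⁰)
B = 2n log(n) is O(n log n)

Therefore, the order from fastest to slowest is: A > C > B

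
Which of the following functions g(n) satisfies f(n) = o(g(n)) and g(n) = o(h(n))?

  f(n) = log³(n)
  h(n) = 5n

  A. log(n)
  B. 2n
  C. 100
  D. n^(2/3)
D

We need g(n) with log³(n) = o(g(n)) and g(n) = o(5n), i.e. O(log³ n) ≺ g ≺ O(n).
Check each option:
  A. log(n) — O(log n) does not grow strictly faster than f(n)
  B. 2n — O(n) does not grow strictly slower than h(n)
  C. 100 — O(1) does not grow strictly faster than f(n)
  D. n^(2/3) — O(n^(2/3)) is strictly between O(log³ n) and O(n) ✓

Only option D (n^(2/3)) lies strictly between.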